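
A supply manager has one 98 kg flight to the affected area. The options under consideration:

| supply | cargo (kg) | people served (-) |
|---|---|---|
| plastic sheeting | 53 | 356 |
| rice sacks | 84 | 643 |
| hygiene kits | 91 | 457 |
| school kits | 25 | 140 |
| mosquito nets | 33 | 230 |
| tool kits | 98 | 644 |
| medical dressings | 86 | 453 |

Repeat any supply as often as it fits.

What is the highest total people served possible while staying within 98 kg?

644

By people served per kg: rice sacks 7.65, mosquito nets 6.97, plastic sheeting 6.72 lead.
Filling by ratio: rice sacks for 643, with 14 kg left unused.
Dropping rice sacks frees 84 kg; slotting in tool kits (98 kg) lifts the total to 644 at 98 kg.
No other feasible combination exceeds 644.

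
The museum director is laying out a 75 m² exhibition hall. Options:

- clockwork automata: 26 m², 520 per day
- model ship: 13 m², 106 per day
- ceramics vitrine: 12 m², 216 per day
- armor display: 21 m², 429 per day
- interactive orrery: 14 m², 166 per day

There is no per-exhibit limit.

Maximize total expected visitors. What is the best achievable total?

1503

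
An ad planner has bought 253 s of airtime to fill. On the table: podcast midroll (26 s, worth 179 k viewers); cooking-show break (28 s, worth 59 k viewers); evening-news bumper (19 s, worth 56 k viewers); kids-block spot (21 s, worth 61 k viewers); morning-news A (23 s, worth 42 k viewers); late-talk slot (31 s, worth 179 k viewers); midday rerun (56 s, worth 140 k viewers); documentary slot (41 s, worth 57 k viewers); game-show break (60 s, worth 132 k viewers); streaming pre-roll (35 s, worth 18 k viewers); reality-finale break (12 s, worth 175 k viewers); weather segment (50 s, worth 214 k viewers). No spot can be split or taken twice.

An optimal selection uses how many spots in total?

8

Optimal total is 1063.
For example podcast midroll + cooking-show break + evening-news bumper + kids-block spot + late-talk slot + midday rerun + reality-finale break + weather segment achieves it, using 243 s.
Every optimal selection uses 8 spots.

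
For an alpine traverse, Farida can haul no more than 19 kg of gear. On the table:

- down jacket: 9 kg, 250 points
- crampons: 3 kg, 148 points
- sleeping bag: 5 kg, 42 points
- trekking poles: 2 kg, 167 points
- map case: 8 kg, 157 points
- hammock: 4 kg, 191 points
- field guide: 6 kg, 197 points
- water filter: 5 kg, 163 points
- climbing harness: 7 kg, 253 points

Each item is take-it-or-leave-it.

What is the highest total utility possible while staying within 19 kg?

By utility per kg: trekking poles 83.50, crampons 49.33, hammock 47.75, climbing harness 36.14 lead.
The ratio heuristic lands on crampons + trekking poles + hammock + climbing harness (759) but leaves 3 kg idle.
The 3 kg tied up in crampons is better spent on field guide — total rises to 808 (19 kg).
The closest alternative, trekking poles + hammock + water filter + climbing harness, reaches only 774.

808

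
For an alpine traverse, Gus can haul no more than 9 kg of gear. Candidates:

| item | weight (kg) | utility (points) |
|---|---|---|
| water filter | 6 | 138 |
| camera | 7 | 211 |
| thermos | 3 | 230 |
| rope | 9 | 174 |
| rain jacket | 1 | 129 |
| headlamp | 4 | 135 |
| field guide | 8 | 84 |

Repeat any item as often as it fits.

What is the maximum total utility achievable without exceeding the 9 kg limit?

The ratio ordering already packs tightly: 9×rain jacket, 9 kg, 1161.
No other feasible combination exceeds 1161.

1161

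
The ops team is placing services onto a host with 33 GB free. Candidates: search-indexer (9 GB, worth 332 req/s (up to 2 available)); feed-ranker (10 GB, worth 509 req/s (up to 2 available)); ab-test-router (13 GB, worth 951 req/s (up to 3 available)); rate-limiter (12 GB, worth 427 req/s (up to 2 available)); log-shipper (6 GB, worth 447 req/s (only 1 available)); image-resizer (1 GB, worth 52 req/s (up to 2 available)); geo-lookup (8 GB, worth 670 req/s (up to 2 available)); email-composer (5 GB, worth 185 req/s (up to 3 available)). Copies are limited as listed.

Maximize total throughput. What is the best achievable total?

2401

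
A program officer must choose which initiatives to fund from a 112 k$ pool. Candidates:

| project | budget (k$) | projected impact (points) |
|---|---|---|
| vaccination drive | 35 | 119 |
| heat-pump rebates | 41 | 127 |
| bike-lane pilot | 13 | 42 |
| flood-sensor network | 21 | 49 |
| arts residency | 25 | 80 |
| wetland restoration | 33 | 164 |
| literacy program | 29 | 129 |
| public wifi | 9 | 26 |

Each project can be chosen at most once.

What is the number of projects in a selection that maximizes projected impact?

4

Best achievable projected impact is 454.
For example vaccination drive + bike-lane pilot + wetland restoration + literacy program achieves it, using 110 k$.
Any selection reaching 454 contains exactly 4 projects.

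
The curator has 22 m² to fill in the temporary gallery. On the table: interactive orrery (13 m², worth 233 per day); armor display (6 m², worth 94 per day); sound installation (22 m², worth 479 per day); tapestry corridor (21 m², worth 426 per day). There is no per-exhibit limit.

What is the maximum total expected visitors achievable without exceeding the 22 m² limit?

Taking sound installation: 22 m² used, 479 in expected visitors.
That's the maximum — no swap from here does better than 479.

479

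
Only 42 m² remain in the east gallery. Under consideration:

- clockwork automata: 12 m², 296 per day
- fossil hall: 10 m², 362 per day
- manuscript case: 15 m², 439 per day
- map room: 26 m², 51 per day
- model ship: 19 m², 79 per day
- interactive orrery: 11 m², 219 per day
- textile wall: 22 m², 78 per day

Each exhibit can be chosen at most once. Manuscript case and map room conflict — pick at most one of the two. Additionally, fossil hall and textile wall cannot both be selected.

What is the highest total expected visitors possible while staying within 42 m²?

1097

Density check — fossil hall 36.20, manuscript case 29.27, clockwork automata 24.67, interactive orrery 19.91 are the best per m².
Best packing: clockwork automata + fossil hall + manuscript case — 37 m², 1097 total.
Nothing else feasible within 42 m² beats 1097.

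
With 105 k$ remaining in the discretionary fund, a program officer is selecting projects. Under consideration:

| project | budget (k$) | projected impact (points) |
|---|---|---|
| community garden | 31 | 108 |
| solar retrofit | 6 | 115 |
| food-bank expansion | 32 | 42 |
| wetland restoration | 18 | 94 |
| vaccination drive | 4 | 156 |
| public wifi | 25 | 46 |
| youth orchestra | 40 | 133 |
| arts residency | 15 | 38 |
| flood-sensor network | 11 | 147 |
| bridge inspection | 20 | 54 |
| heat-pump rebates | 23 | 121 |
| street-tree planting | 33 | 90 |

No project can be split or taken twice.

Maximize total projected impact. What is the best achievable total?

766

Density check — vaccination drive 39.00, solar retrofit 19.17, flood-sensor network 13.36 are the best per k$.
Filling by ratio: community garden + solar retrofit + wetland restoration + vaccination drive + flood-sensor network + heat-pump rebates for 741, with 12 k$ left unused.
The 31 k$ tied up in community garden is better spent on youth orchestra — total rises to 766 (102 k$).
That's the maximum — no swap from here does better than 766.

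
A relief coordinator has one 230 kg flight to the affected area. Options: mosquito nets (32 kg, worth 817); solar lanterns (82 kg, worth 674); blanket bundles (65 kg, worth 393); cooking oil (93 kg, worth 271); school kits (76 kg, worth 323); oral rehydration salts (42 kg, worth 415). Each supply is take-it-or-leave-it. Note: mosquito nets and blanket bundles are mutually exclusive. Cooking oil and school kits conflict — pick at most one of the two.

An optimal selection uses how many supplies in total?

The maximum people served within 230 kg is 1906.
One optimal bundle: mosquito nets + solar lanterns + oral rehydration salts (156 kg).
Every optimal selection uses 3 supplies.

3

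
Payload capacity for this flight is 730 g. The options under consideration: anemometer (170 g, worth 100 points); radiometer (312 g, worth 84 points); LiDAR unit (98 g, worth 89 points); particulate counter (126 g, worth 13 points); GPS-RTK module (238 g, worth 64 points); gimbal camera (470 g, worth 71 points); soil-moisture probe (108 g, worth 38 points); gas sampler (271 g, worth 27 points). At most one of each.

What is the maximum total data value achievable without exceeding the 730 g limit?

Taking anemometer + radiometer + LiDAR unit + soil-moisture probe: 688 g used, 311 in data value.
That's the maximum — no swap from here does better than 311.

311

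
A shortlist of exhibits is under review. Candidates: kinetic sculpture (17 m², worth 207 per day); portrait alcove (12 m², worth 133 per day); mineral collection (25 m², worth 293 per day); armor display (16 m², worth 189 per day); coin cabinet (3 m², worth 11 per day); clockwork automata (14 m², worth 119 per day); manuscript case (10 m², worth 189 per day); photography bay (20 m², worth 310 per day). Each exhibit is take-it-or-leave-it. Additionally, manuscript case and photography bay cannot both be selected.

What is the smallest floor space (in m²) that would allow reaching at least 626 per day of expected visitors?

48

Minimise m² subject to total expected visitors ≥ 626.
portrait alcove + armor display + photography bay reaches 632 using 48 m².
Any bundle with less than 48 m² falls short of 626.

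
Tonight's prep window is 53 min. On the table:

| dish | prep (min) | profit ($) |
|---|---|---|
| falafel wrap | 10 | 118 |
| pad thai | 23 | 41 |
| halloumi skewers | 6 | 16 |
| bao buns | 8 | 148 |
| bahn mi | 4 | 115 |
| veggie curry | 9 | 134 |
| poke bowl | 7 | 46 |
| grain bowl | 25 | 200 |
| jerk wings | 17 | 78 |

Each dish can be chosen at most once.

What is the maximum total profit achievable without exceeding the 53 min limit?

Greedy by ratio would take falafel wrap + halloumi skewers + bao buns + bahn mi + veggie curry + poke bowl: 44 min used, total 577.
Dropping falafel wrap and halloumi skewers frees 16 min; slotting in grain bowl (25 min) lifts the total to 643 at 53 min.
Every other selection either busts 53 min or fails to beat 643.

643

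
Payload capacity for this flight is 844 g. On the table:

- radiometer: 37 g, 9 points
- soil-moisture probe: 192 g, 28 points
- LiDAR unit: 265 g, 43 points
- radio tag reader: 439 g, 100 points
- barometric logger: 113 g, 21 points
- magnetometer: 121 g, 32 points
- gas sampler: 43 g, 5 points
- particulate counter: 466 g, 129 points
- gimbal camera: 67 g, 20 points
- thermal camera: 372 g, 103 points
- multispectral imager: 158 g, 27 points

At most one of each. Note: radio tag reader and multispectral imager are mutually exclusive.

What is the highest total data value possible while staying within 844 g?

232

Taking the top-ratio sensors first gives radiometer + barometric logger + magnetometer + gas sampler + gimbal camera + thermal camera for 190 (753 g).
But particulate counter + thermal camera fits in 838 g and reaches 232.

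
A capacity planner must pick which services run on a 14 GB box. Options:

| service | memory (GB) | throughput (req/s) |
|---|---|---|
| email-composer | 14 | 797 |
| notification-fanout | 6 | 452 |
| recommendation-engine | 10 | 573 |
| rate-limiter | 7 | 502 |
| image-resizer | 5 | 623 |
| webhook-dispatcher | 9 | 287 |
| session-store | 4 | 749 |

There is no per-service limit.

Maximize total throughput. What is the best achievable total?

2247

Taking 3×session-store: 12 GB used, 2247 in throughput.
That's the maximum — no swap from here does better than 2247.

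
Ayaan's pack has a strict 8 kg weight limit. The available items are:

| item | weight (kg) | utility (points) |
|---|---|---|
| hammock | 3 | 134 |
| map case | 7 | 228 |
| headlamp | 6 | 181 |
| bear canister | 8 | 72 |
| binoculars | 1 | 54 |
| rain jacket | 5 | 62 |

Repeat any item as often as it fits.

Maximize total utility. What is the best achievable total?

The ratio ordering already packs tightly: 8×binoculars, 8 kg, 432.
No other feasible combination exceeds 432.

432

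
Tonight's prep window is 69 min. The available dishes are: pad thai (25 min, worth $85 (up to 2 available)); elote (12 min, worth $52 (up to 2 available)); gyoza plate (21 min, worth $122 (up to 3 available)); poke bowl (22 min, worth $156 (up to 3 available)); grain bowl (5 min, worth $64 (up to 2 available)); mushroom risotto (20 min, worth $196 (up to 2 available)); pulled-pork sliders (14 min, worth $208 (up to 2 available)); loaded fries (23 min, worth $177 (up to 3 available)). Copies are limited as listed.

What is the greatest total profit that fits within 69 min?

808

Ranking by ratio (profit/min): pulled-pork sliders 14.86, grain bowl 12.80, mushroom risotto 9.80, loaded fries 7.70.
A density-first pass picks 2×grain bowl + mushroom risotto + 2×pulled-pork sliders — 740 at 58 min.
Dropping 2×grain bowl frees 10 min; slotting in mushroom risotto (20 min) lifts the total to 808 at 68 min.
Every other selection either busts 69 min or exceeds an availability limit or fails to beat 808.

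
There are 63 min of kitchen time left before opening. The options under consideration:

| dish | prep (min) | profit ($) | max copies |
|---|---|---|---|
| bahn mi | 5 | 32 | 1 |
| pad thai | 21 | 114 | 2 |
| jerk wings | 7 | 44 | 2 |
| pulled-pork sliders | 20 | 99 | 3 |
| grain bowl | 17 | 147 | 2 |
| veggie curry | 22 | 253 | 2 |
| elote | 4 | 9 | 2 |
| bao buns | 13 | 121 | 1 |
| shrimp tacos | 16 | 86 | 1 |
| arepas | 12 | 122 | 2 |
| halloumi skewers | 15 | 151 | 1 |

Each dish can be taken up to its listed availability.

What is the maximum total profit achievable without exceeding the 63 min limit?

By profit per min: veggie curry 11.50, arepas 10.17, halloumi skewers 10.07 lead.
A density-first pass picks bahn mi + 2×veggie curry + arepas — 660 at 61 min.
The 5 min tied up in bahn mi is better spent on jerk wings — total rises to 672 (63 min).
Nothing else within 63 min beats 672.

672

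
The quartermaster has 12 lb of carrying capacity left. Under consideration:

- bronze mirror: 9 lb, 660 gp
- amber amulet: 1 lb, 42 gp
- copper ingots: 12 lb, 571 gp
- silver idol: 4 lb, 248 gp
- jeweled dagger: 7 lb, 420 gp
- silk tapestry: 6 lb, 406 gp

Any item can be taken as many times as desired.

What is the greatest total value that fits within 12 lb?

812

Taking the top-ratio items first gives bronze mirror + 3×amber amulet for 786 (12 lb).
The 12 lb tied up in bronze mirror and 3×amber amulet is better spent on 2×silk tapestry — total rises to 812 (12 lb).
Nothing else within 12 lb beats 812.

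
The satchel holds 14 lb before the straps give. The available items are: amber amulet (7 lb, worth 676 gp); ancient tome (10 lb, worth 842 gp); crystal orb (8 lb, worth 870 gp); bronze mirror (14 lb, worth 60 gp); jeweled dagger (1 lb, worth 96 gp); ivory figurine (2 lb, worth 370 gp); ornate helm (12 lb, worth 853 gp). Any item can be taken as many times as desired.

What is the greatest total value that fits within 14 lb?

Taking 7×ivory figurine: 14 lb used, 2590 in value.

2590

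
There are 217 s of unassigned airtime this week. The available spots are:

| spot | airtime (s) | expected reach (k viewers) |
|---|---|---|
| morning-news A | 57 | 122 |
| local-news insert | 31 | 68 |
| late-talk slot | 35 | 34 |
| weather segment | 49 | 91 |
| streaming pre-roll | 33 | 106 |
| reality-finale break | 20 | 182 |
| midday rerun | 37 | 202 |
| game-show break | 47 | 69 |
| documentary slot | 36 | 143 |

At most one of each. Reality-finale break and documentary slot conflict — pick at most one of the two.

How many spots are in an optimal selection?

6

The maximum expected reach within 217 s is 718.
For example local-news insert + weather segment + streaming pre-roll + reality-finale break + midday rerun + game-show break achieves it, using 217 s.
Every optimal selection uses 6 spots.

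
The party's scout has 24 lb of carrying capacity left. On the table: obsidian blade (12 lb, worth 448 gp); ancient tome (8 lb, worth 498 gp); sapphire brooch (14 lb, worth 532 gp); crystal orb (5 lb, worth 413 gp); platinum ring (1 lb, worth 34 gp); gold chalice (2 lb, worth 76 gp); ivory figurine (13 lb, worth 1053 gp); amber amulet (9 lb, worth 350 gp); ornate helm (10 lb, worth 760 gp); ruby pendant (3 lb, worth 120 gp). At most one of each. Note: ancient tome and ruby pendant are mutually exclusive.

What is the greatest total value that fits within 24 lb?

Ranking by ratio (value/lb): crystal orb 82.60, ivory figurine 81.00, ornate helm 76.00.
Greedy by ratio would take crystal orb + platinum ring + gold chalice + ivory figurine + ruby pendant: 24 lb used, total 1696.
Dropping crystal orb and gold chalice and ruby pendant frees 10 lb; slotting in ornate helm (10 lb) lifts the total to 1847 at 24 lb.

1847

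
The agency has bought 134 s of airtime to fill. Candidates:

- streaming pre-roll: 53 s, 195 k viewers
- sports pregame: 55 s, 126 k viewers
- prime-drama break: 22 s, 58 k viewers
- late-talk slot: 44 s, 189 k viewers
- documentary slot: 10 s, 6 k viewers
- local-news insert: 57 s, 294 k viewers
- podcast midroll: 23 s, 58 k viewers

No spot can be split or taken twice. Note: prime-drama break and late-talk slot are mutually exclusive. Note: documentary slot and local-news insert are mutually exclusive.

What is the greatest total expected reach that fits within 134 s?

Taking streaming pre-roll + prime-drama break + local-news insert: 132 s used, 547 in expected reach.
An exhaustive check of the 128 subsets confirms 547.

547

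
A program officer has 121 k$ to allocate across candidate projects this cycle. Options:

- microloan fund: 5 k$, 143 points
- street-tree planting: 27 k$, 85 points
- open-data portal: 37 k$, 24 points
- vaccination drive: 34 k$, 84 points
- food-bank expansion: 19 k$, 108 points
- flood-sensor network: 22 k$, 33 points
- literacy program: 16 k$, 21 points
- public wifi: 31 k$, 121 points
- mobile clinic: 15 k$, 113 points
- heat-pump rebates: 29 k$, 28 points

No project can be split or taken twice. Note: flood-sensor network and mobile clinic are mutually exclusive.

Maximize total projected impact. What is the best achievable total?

591

Best packing: microloan fund + street-tree planting + food-bank expansion + literacy program + public wifi + mobile clinic — 113 k$, 591 total.
The spare 8 k$ is too small for any remaining project, and no feasible exchange beats 591.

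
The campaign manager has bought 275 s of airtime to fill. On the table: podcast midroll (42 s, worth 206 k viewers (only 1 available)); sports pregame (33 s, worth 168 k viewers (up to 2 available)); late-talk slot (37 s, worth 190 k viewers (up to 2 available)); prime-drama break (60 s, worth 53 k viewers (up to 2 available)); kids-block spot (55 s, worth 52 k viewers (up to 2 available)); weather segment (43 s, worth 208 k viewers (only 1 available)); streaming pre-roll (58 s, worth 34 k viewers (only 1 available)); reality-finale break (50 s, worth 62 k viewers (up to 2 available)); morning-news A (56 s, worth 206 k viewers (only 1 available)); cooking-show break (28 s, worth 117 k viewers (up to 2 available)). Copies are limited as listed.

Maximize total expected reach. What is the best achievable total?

1263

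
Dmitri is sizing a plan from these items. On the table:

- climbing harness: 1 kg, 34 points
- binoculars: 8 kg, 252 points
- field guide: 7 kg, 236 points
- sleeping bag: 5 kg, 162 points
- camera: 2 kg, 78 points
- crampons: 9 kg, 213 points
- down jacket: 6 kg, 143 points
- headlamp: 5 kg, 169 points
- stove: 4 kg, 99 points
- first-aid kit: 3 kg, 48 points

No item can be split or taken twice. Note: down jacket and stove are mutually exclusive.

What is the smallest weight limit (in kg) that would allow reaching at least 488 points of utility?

Look for the lowest-weight combination reaching 488.
binoculars + field guide: 488 utility at 15 kg.
Below 15 kg the best achievable stays under 488.

15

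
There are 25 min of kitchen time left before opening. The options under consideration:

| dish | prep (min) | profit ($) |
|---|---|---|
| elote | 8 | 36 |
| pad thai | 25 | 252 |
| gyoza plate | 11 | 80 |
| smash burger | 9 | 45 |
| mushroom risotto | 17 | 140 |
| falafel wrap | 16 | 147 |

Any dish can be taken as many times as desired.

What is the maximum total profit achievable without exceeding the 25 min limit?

The ratio ordering already packs tightly: pad thai, 25 min, 252.

252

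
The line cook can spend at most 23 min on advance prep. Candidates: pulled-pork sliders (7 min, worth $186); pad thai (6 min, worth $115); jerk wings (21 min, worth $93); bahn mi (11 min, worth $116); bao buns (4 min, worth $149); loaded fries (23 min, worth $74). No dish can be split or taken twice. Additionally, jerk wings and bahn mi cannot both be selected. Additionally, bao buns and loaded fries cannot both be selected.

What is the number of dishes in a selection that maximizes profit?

3

The maximum profit within 23 min is 451.
One optimal bundle: pulled-pork sliders + bahn mi + bao buns (22 min).
Every optimal selection uses 3 dishes.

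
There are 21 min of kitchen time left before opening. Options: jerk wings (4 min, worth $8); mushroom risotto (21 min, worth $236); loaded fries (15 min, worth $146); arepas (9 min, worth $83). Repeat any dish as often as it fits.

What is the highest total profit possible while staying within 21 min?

Ranking by ratio (profit/min): mushroom risotto 11.24, loaded fries 9.73, arepas 9.22.
The ratio ordering already packs tightly: mushroom risotto, 21 min, 236.
No other feasible combination exceeds 236.

236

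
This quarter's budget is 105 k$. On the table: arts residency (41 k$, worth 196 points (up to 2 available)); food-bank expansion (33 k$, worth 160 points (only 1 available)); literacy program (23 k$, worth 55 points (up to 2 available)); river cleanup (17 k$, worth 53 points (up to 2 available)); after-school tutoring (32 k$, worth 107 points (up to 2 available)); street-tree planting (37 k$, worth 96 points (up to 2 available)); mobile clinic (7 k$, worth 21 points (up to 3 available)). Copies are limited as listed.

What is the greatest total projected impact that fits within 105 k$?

A density-first pass picks arts residency + food-bank expansion + river cleanup + 2×mobile clinic — 451 at 105 k$.
Dropping food-bank expansion and river cleanup frees 50 k$; slotting in arts residency + mobile clinic (48 k$) lifts the total to 455 at 103 k$.
The spare 2 k$ is too small for any remaining project, and no exchange beats 455.

455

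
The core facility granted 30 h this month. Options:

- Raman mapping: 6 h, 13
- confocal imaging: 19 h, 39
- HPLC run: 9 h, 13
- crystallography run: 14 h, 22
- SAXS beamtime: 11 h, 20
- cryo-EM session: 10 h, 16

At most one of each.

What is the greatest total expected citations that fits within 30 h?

Density check — Raman mapping 2.17, confocal imaging 2.05, SAXS beamtime 1.82 are the best per h.
A density-first pass picks Raman mapping + confocal imaging — 52 at 25 h.
Dropping Raman mapping frees 6 h; slotting in SAXS beamtime (11 h) lifts the total to 59 at 30 h.
No other feasible combination exceeds 59.

59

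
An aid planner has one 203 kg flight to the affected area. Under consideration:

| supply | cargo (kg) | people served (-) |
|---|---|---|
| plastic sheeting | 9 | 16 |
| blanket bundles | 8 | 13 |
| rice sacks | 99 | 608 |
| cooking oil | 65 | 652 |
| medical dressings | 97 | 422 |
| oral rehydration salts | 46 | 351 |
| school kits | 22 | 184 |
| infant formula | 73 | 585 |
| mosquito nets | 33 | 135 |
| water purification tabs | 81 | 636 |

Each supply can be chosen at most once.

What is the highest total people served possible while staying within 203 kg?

Ranking by ratio (people served/kg): cooking oil 10.03, school kits 8.36, infant formula 8.01, water purification tabs 7.85.
A density-first pass picks plastic sheeting + cooking oil + school kits + infant formula + mosquito nets — 1572 at 202 kg.
Using the slack differently, plastic sheeting + cooking oil + oral rehydration salts + water purification tabs comes to 1655 at 201 kg.
That's the maximum — no swap from here does better than 1655.

1655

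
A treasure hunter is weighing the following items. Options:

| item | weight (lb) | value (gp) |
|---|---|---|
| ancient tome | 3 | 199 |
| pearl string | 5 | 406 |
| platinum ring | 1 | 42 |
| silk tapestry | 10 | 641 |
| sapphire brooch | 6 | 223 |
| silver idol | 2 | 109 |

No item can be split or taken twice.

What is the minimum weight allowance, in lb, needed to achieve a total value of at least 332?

Look for the lowest-weight combination reaching 332.
pearl string reaches 406 using 5 lb.
Any bundle with less than 5 lb falls short of 332.

5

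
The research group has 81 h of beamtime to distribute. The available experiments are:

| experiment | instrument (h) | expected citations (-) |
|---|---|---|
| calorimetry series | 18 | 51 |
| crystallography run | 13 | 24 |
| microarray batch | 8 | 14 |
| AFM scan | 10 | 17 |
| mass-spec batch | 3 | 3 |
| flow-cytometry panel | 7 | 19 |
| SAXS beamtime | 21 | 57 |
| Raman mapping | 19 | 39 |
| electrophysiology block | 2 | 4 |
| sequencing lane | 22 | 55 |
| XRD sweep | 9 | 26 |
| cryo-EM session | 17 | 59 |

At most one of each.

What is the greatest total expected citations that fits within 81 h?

Greedy by ratio would take calorimetry series + mass-spec batch + flow-cytometry panel + SAXS beamtime + electrophysiology block + XRD sweep + cryo-EM session: 77 h used, total 219.
Dropping mass-spec batch and flow-cytometry panel and XRD sweep frees 19 h; slotting in sequencing lane (22 h) lifts the total to 226 at 80 h.

226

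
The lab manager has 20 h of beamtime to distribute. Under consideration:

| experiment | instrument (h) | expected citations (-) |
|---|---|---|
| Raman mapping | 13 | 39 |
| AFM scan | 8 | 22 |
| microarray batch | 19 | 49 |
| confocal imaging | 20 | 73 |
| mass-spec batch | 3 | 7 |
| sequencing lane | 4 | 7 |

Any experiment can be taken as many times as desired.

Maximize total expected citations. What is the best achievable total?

73

Ranking by ratio (expected citations/h): confocal imaging 3.65, Raman mapping 3.00, AFM scan 2.75.
The ratio ordering already packs tightly: confocal imaging, 20 h, 73.
Every other selection either busts 20 h or fails to beat 73.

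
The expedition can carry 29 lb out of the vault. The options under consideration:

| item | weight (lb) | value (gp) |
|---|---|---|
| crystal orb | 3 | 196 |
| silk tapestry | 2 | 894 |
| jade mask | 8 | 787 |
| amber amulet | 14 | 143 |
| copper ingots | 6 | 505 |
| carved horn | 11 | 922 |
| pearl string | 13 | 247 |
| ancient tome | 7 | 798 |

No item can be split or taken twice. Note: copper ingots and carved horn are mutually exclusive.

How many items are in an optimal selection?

4

Best achievable value is 3401.
One optimal bundle: silk tapestry + jade mask + carved horn + ancient tome (28 lb).
Any selection reaching 3401 contains exactly 4 items.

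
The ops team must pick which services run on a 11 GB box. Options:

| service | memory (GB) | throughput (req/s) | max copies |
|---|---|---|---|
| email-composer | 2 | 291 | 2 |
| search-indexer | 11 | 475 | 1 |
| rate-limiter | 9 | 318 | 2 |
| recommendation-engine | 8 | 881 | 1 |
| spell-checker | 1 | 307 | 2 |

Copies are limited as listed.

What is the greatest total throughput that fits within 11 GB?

1495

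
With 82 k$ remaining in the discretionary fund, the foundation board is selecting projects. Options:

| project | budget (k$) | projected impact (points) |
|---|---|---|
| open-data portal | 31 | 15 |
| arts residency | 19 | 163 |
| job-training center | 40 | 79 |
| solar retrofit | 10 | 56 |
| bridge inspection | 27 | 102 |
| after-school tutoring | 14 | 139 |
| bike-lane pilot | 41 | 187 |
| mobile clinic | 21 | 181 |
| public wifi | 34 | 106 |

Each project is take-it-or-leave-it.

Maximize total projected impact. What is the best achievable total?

585

Filling by ratio: arts residency + solar retrofit + after-school tutoring + mobile clinic for 539, with 18 k$ left unused.
Dropping solar retrofit frees 10 k$; slotting in bridge inspection (27 k$) lifts the total to 585 at 81 k$.
Runner-up arts residency + solar retrofit + after-school tutoring + mobile clinic tops out at 539.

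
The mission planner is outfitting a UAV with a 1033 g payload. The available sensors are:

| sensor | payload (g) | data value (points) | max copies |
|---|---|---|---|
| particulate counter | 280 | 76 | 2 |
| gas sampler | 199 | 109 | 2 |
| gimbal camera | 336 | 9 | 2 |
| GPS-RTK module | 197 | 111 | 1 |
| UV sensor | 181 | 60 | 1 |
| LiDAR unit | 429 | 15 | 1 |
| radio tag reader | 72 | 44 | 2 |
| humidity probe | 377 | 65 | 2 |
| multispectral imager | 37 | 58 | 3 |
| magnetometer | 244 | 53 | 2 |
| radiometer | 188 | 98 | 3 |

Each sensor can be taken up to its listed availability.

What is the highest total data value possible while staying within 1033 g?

678

By data value per g: multispectral imager 1.57, radio tag reader 0.61, GPS-RTK module 0.56 lead.
A density-first pass picks 2×gas sampler + GPS-RTK module + UV sensor + 2×radio tag reader + 3×multispectral imager — 651 at 1031 g.
Replace gas sampler and UV sensor with 2×radiometer: the trade gains 27 net, giving 678 at 1027 g.
Every other selection either busts 1033 g or exceeds an availability limit or fails to beat 678.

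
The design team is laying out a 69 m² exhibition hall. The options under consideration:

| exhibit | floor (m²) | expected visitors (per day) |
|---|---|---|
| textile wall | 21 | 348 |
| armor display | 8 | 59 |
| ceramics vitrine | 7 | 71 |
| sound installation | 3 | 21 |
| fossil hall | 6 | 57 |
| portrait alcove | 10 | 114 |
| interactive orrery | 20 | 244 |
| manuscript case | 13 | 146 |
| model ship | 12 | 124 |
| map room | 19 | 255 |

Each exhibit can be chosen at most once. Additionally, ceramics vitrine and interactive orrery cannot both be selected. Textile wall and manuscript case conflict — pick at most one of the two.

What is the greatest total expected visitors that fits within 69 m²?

925

Best packing: textile wall + sound installation + fossil hall + interactive orrery + map room — 69 m², 925 total.
No other feasible combination exceeds 925.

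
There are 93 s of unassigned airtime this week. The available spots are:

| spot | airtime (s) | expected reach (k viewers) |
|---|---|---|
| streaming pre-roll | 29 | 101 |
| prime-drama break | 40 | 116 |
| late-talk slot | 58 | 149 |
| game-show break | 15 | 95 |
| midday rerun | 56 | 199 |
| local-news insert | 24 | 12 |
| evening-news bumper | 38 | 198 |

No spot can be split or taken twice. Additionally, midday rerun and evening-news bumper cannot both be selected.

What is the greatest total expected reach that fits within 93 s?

409

A density-first pass picks streaming pre-roll + game-show break + evening-news bumper — 394 at 82 s.
The 29 s tied up in streaming pre-roll is better spent on prime-drama break — total rises to 409 (93 s).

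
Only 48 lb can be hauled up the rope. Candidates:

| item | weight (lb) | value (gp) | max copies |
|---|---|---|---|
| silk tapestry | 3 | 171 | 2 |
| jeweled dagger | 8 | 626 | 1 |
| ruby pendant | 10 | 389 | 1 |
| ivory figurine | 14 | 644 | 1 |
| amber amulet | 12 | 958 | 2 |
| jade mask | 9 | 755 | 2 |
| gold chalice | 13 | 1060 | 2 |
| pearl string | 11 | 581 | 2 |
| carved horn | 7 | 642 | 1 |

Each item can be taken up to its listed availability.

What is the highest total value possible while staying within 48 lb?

Filling by ratio: jeweled dagger + 2×jade mask + gold chalice + carved horn for 3838, with 2 lb left unused.
Replace jade mask and gold chalice with 2×amber amulet: the trade gains 101 net, giving 3939 at 48 lb.
Every other selection either busts 48 lb or exceeds an availability limit or fails to beat 3939.

3939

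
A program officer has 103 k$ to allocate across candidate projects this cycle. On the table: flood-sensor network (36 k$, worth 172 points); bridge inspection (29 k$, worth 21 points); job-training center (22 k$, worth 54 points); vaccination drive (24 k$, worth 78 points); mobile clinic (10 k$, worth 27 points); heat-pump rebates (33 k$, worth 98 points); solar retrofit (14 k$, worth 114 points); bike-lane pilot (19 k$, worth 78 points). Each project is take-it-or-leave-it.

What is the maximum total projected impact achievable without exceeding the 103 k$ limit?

469

The ratio ordering already packs tightly: flood-sensor network + vaccination drive + mobile clinic + solar retrofit + bike-lane pilot, 103 k$, 469.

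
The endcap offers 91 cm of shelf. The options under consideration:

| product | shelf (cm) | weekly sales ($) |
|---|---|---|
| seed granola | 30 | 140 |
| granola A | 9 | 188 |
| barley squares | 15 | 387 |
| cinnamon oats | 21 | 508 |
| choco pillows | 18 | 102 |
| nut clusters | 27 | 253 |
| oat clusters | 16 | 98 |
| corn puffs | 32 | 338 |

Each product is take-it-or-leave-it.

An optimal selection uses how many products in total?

The maximum weekly sales within 91 cm is 1438.
For example granola A + barley squares + cinnamon oats + choco pillows + nut clusters achieves it, using 90 cm.
Every optimal selection uses 5 products.

5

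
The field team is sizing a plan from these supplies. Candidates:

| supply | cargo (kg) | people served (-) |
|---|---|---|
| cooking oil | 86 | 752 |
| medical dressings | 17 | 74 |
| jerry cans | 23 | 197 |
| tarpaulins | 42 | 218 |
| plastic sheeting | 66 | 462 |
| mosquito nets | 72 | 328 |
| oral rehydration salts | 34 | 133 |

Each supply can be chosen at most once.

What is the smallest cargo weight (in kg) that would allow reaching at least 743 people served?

86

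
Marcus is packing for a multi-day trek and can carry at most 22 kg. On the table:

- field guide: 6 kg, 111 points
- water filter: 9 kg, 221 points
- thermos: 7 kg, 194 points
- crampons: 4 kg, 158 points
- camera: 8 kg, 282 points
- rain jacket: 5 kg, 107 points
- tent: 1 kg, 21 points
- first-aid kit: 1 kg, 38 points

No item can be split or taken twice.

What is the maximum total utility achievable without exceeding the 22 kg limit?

Taking the top-ratio items first gives thermos + crampons + camera + tent + first-aid kit for 693 (21 kg).
Replace thermos and tent with water filter: the trade gains 6 net, giving 699 at 22 kg.
Runner-up thermos + crampons + camera + tent + first-aid kit tops out at 693.

699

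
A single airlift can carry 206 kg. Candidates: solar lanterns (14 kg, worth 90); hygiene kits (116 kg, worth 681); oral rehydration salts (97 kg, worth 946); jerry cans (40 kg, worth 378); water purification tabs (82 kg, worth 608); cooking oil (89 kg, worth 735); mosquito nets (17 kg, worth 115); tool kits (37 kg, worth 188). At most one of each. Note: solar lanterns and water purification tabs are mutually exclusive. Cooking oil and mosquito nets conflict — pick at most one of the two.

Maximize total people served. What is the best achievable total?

1771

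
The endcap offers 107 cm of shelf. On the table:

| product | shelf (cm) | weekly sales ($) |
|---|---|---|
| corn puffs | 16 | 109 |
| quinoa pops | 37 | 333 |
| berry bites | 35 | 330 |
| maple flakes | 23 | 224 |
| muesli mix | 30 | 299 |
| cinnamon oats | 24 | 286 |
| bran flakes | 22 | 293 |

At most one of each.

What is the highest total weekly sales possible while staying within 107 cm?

1136

Filling by ratio: maple flakes + muesli mix + cinnamon oats + bran flakes for 1102, with 8 cm left unused.
The 30 cm tied up in muesli mix is better spent on quinoa pops — total rises to 1136 (106 cm).
The closest alternative, berry bites + maple flakes + cinnamon oats + bran flakes, reaches only 1133.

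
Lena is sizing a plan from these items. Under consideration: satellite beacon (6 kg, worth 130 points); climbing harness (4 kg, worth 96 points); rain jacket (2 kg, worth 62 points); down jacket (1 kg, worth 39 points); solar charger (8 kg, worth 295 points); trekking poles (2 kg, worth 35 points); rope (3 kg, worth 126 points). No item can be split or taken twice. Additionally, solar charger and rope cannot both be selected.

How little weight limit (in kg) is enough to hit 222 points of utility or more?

6

Look for the lowest-weight combination reaching 222.
rain jacket + down jacket + rope reaches 227 using 6 kg.
Any bundle with less than 6 kg falls short of 222.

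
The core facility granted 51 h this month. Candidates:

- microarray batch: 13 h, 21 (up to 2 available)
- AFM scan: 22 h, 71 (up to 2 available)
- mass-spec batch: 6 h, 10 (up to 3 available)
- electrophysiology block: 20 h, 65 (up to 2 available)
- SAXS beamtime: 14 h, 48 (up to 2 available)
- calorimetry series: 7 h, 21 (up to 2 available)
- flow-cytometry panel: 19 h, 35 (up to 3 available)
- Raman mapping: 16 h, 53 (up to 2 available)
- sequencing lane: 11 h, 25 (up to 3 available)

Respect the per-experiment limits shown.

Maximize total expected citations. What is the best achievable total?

170

By expected citations per h: SAXS beamtime 3.43, Raman mapping 3.31, electrophysiology block 3.25 lead.
Best packing: 2×SAXS beamtime + calorimetry series + Raman mapping — 51 h, 170 total.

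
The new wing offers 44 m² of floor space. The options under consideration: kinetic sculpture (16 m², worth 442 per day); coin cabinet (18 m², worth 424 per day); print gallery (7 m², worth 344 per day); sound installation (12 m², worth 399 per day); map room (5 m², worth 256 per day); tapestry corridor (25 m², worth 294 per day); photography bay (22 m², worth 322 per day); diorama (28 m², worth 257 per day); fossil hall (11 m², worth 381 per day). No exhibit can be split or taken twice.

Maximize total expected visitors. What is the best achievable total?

Greedy by ratio would take print gallery + sound installation + map room + fossil hall: 35 m² used, total 1380.
The 7 m² tied up in print gallery is better spent on kinetic sculpture — total rises to 1478 (44 m²).
No other feasible combination exceeds 1478.

1478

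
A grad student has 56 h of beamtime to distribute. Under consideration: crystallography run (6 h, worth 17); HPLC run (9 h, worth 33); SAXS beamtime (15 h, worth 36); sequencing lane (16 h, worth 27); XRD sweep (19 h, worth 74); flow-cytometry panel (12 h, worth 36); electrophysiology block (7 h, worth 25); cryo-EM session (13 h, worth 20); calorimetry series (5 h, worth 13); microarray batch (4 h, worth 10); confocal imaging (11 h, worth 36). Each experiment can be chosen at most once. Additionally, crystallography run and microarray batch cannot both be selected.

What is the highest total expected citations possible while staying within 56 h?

192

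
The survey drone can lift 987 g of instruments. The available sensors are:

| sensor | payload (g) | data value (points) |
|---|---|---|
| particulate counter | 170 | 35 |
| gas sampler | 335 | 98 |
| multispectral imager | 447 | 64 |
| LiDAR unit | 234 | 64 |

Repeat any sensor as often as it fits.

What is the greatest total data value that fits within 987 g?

261

A density-first pass picks 2×gas sampler + LiDAR unit — 260 at 904 g.
The 335 g tied up in gas sampler is better spent on particulate counter + LiDAR unit — total rises to 261 (973 g).
Every other selection either busts 987 g or fails to beat 261.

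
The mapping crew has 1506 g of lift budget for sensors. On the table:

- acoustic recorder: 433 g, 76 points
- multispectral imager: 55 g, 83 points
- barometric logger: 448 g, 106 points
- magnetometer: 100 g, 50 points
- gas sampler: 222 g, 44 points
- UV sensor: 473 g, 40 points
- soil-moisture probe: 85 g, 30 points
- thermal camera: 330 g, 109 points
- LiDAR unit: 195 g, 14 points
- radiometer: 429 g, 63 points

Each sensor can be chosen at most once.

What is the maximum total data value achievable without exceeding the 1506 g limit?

Greedy by ratio would take multispectral imager + barometric logger + magnetometer + gas sampler + soil-moisture probe + thermal camera + LiDAR unit: 1435 g used, total 436.
Replace gas sampler and LiDAR unit with acoustic recorder: the trade gains 18 net, giving 454 at 1451 g.
The closest alternative, multispectral imager + barometric logger + magnetometer + soil-moisture probe + thermal camera + radiometer, reaches only 441.

454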